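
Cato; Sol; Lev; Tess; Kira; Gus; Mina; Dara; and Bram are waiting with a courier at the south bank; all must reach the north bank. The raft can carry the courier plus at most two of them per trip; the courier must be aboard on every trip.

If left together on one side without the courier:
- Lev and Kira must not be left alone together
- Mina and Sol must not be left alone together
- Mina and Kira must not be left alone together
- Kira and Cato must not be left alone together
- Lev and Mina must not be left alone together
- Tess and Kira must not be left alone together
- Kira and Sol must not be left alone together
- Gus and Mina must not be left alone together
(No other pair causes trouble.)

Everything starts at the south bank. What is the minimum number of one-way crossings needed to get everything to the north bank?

15

Counting alone: the courier can take at most 2 across per trip to the north bank, so moving all 9 needs at least 5 loaded trips out, with a return between consecutive ones — at least 9 crossings.
The safety rule pushes this higher. Following every safe sequence of crossings, the most of the 9 that can be at the north bank as the raft arrives there on crossings 9, 11, 13 is 6, 7, 8 respectively — never all 9.
So no plan with fewer than 15 crossings exists, and this one achieves 15:
1. Courier goes to the north bank with Kira and Mina.  [the south bank: Bram, Cato, Dara, Gus, Lev, Sol, Tess | the north bank: Kira, Mina]
2. Courier goes back to the south bank with Kira.  [the south bank: Bram, Cato, Dara, Gus, Kira, Lev, Sol, Tess | the north bank: Mina]
3. Courier goes to the north bank with Cato and Kira.  [the south bank: Bram, Dara, Gus, Lev, Sol, Tess | the north bank: Cato, Kira, Mina]
4. Courier goes back to the south bank with Kira.  [the south bank: Bram, Dara, Gus, Kira, Lev, Sol, Tess | the north bank: Cato, Mina]
5. Courier goes to the north bank with Kira and Tess.  [the south bank: Bram, Dara, Gus, Lev, Sol | the north bank: Cato, Kira, Mina, Tess]
6. Courier goes back to the south bank with Kira.  [the south bank: Bram, Dara, Gus, Kira, Lev, Sol | the north bank: Cato, Mina, Tess]
7. Courier goes to the north bank with Lev and Sol.  [the south bank: Bram, Dara, Gus, Kira | the north bank: Cato, Lev, Mina, Sol, Tess]
8. Courier goes back to the south bank with Mina.  [the south bank: Bram, Dara, Gus, Kira, Mina | the north bank: Cato, Lev, Sol, Tess]
9. Courier goes to the north bank with Gus and Kira.  [the south bank: Bram, Dara, Mina | the north bank: Cato, Gus, Kira, Lev, Sol, Tess]
10. Courier goes back to the south bank with Kira.  [the south bank: Bram, Dara, Kira, Mina | the north bank: Cato, Gus, Lev, Sol, Tess]
11. Courier goes to the north bank with Dara and Kira.  [the south bank: Bram, Mina | the north bank: Cato, Dara, Gus, Kira, Lev, Sol, Tess]
12. Courier goes back to the south bank with Kira.  [the south bank: Bram, Kira, Mina | the north bank: Cato, Dara, Gus, Lev, Sol, Tess]
13. Courier goes to the north bank with Bram and Kira.  [the south bank: Mina | the north bank: Bram, Cato, Dara, Gus, Kira, Lev, Sol, Tess]
14. Courier goes back to the south bank with Kira.  [the south bank: Kira, Mina | the north bank: Bram, Cato, Dara, Gus, Lev, Sol, Tess]
15. Courier goes to the north bank with Kira and Mina.  [the south bank: — | the north bank: Bram, Cato, Dara, Gus, Kira, Lev, Mina, Sol, Tess]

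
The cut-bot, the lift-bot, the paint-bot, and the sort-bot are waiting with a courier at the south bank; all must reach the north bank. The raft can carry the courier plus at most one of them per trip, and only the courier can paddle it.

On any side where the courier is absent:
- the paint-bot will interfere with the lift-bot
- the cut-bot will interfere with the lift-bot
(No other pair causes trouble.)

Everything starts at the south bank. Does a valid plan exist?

1. Courier goes to the north bank with the lift-bot.  [the south bank: the cut-bot, the paint-bot, the sort-bot | the north bank: the lift-bot]
2. Courier goes back to the south bank alone.  [the south bank: the cut-bot, the paint-bot, the sort-bot | the north bank: the lift-bot]
3. Courier goes to the north bank with the cut-bot.  [the south bank: the paint-bot, the sort-bot | the north bank: the cut-bot, the lift-bot]
4. Courier goes back to the south bank with the lift-bot.  [the south bank: the lift-bot, the paint-bot, the sort-bot | the north bank: the cut-bot]
5. Courier goes to the north bank with the paint-bot.  [the south bank: the lift-bot, the sort-bot | the north bank: the cut-bot, the paint-bot]
6. Courier goes back to the south bank alone.  [the south bank: the lift-bot, the sort-bot | the north bank: the cut-bot, the paint-bot]
7. Courier goes to the north bank with the sort-bot.  [the south bank: the lift-bot | the north bank: the cut-bot, the paint-bot, the sort-bot]
8. Courier goes back to the south bank alone.  [the south bank: the lift-bot | the north bank: the cut-bot, the paint-bot, the sort-bot]
9. Courier goes to the north bank with the lift-bot.  [the south bank: — | the north bank: the cut-bot, the lift-bot, the paint-bot, the sort-bot]

Yes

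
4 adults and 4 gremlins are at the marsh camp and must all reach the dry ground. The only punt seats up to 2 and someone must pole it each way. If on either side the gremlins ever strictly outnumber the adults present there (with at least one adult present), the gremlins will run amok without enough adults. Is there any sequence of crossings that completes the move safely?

No

Following every safe sequence of crossings from the start, the most of the 8 that can be at the dry ground as the punt arrives there on crossings 1, 3, 5 is 2, 3, 4 respectively; the best ever achieved is 4 of 8.
From crossing 7 on, no configuration arises that was not already reachable earlier: only 11 distinct safe configurations (who is on which side, and where the punt is) can ever be reached, none of them has everyone across, and every continuation just revisits them. They are: 0 adults + 0 gremlins across (punt back at the start); 0 adults + 1 gremlin across (punt there); 0 adults + 1 gremlin across (punt back at the start); 0 adults + 2 gremlins across (punt there); 0 adults + 2 gremlins across (punt back at the start); 0 adults + 3 gremlins across (punt there); 0 adults + 3 gremlins across (punt back at the start); 0 adults + 4 gremlins across (punt there); 1 adult + 1 gremlin across (punt there); 1 adult + 1 gremlin across (punt back at the start); 2 adults + 2 gremlins across (punt there). So no valid plan exists.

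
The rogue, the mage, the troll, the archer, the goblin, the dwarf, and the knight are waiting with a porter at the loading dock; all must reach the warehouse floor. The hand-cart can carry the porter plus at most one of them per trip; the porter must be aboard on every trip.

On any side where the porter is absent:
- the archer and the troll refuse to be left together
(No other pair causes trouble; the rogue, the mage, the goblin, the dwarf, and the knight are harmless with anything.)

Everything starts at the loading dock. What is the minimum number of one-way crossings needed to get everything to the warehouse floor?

Counting alone: the porter can take at most 1 across per trip to the warehouse floor, so moving all 7 needs at least 7 loaded trips out, with a return between consecutive ones — at least 13 crossings.
The plan below uses exactly 13 crossings, so it is optimal:
1. Porter goes to the warehouse floor with the troll.
2. Porter goes back to the loading dock alone.
3. Porter goes to the warehouse floor with the rogue.
4. Porter goes back to the loading dock alone.
5. Porter goes to the warehouse floor with the mage.
6. Porter goes back to the loading dock alone.
7. Porter goes to the warehouse floor with the goblin.
8. Porter goes back to the loading dock alone.
9. Porter goes to the warehouse floor with the dwarf.
10. Porter goes back to the loading dock alone.
11. Porter goes to the warehouse floor with the knight.
12. Porter goes back to the loading dock alone.
13. Porter goes to the warehouse floor with the archer.

13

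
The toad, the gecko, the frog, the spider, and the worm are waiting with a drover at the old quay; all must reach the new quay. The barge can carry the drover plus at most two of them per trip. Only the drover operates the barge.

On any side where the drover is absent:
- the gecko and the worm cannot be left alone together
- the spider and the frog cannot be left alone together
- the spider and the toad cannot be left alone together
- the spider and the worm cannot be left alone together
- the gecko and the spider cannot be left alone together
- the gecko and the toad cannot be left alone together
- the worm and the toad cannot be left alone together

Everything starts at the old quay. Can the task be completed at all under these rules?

Whatever the first load, the items left behind include a forbidden pair without the drover. No opening move is safe, so no plan exists.

No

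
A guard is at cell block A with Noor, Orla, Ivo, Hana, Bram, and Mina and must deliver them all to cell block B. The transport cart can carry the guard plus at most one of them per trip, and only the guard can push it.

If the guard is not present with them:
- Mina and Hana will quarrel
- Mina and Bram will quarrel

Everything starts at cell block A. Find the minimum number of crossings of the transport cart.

Counting alone: the guard can take at most 1 across per trip to cell block B, so moving all 6 needs at least 6 loaded trips out, with a return between consecutive ones — at least 11 crossings.
The safety rule pushes this higher. Following every safe sequence of crossings, the most of the 6 that can be at cell block B as the transport cart arrives there on crossing 11 is 5 — never all 6.
So no plan with fewer than 13 crossings exists, and this one achieves 13:
1. Guard goes to cell block B with Mina.  [cell block A: Bram, Hana, Ivo, Noor, Orla | cell block B: Mina]
2. Guard goes back to cell block A alone.  [cell block A: Bram, Hana, Ivo, Noor, Orla | cell block B: Mina]
3. Guard goes to cell block B with Noor.  [cell block A: Bram, Hana, Ivo, Orla | cell block B: Mina, Noor]
4. Guard goes back to cell block A alone.  [cell block A: Bram, Hana, Ivo, Orla | cell block B: Mina, Noor]
5. Guard goes to cell block B with Orla.  [cell block A: Bram, Hana, Ivo | cell block B: Mina, Noor, Orla]
6. Guard goes back to cell block A alone.  [cell block A: Bram, Hana, Ivo | cell block B: Mina, Noor, Orla]
7. Guard goes to cell block B with Ivo.  [cell block A: Bram, Hana | cell block B: Ivo, Mina, Noor, Orla]
8. Guard goes back to cell block A alone.  [cell block A: Bram, Hana | cell block B: Ivo, Mina, Noor, Orla]
9. Guard goes to cell block B with Hana.  [cell block A: Bram | cell block B: Hana, Ivo, Mina, Noor, Orla]
10. Guard goes back to cell block A with Mina.  [cell block A: Bram, Mina | cell block B: Hana, Ivo, Noor, Orla]
11. Guard goes to cell block B with Bram.  [cell block A: Mina | cell block B: Bram, Hana, Ivo, Noor, Orla]
12. Guard goes back to cell block A alone.  [cell block A: Mina | cell block B: Bram, Hana, Ivo, Noor, Orla]
13. Guard goes to cell block B with Mina.  [cell block A: — | cell block B: Bram, Hana, Ivo, Mina, Noor, Orla]

13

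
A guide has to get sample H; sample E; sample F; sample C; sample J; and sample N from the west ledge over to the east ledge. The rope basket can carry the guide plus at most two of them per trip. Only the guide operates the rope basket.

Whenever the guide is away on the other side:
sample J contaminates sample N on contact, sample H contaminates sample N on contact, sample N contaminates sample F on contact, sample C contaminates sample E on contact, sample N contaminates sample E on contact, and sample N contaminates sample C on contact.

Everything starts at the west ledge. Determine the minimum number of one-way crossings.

9

Counting alone: the guide can take at most 2 across per trip to the east ledge, so moving all 6 needs at least 3 loaded trips out, with a return between consecutive ones — at least 5 crossings.
The safety rule pushes this higher. Following every safe sequence of crossings, the most of the 6 that can be at the east ledge as the rope basket arrives there on crossings 5, 7 is 4, 5 respectively — never all 6.
So no plan with fewer than 9 crossings exists, and this one achieves 9:
1. Guide goes to the east ledge with sample E and sample N.
2. Guide goes back to the west ledge with sample E.
3. Guide goes to the east ledge with sample E and sample H.
4. Guide goes back to the west ledge with sample N.
5. Guide goes to the east ledge with sample F and sample N.
6. Guide goes back to the west ledge with sample N.
7. Guide goes to the east ledge with sample C and sample J.
8. Guide goes back to the west ledge with sample E.
9. Guide goes to the east ledge with sample E and sample N.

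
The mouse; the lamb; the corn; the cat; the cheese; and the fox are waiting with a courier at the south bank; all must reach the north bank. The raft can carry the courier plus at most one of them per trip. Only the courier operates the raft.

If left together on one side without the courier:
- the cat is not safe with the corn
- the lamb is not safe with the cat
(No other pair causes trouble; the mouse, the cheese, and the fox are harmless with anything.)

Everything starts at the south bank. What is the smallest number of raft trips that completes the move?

13

Counting alone: the courier can take at most 1 across per trip to the north bank, so moving all 6 needs at least 6 loaded trips out, with a return between consecutive ones — at least 11 crossings.
The safety rule pushes this higher. Following every safe sequence of crossings, the most of the 6 that can be at the north bank as the raft arrives there on crossing 11 is 5 — never all 6.
So no plan with fewer than 13 crossings exists, and this one achieves 13:
1. Courier goes to the north bank with the cat.  [the south bank: the cheese, the corn, the fox, the lamb, the mouse | the north bank: the cat]
2. Courier goes back to the south bank alone.  [the south bank: the cheese, the corn, the fox, the lamb, the mouse | the north bank: the cat]
3. Courier goes to the north bank with the mouse.  [the south bank: the cheese, the corn, the fox, the lamb | the north bank: the cat, the mouse]
4. Courier goes back to the south bank alone.  [the south bank: the cheese, the corn, the fox, the lamb | the north bank: the cat, the mouse]
5. Courier goes to the north bank with the lamb.  [the south bank: the cheese, the corn, the fox | the north bank: the cat, the lamb, the mouse]
6. Courier goes back to the south bank with the cat.  [the south bank: the cat, the cheese, the corn, the fox | the north bank: the lamb, the mouse]
7. Courier goes to the north bank with the corn.  [the south bank: the cat, the cheese, the fox | the north bank: the corn, the lamb, the mouse]
8. Courier goes back to the south bank alone.  [the south bank: the cat, the cheese, the fox | the north bank: the corn, the lamb, the mouse]
9. Courier goes to the north bank with the cheese.  [the south bank: the cat, the fox | the north bank: the cheese, the corn, the lamb, the mouse]
10. Courier goes back to the south bank alone.  [the south bank: the cat, the fox | the north bank: the cheese, the corn, the lamb, the mouse]
11. Courier goes to the north bank with the fox.  [the south bank: the cat | the north bank: the cheese, the corn, the fox, the lamb, the mouse]
12. Courier goes back to the south bank alone.  [the south bank: the cat | the north bank: the cheese, the corn, the fox, the lamb, the mouse]
13. Courier goes to the north bank with the cat.  [the south bank: — | the north bank: the cat, the cheese, the corn, the fox, the lamb, the mouse]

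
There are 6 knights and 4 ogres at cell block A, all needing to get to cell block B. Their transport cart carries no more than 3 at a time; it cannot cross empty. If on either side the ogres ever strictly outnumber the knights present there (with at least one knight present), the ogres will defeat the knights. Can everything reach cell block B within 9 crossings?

Yes — this plan uses 9 crossings (≤ 9):
1. 2 ogres → cell block B.  (cell block A: 6K 2O; cell block B: 0K 2O)
2. 1 ogre ← cell block A.  (cell block A: 6K 3O; cell block B: 0K 1O)
3. 3 ogres → cell block B.  (cell block A: 6K 0O; cell block B: 0K 4O)
4. 1 ogre ← cell block A.  (cell block A: 6K 1O; cell block B: 0K 3O)
5. 3 knights → cell block B.  (cell block A: 3K 1O; cell block B: 3K 3O)
6. 1 ogre ← cell block A.  (cell block A: 3K 2O; cell block B: 3K 2O)
7. 1 knight and 2 ogres → cell block B.  (cell block A: 2K 0O; cell block B: 4K 4O)
8. 1 ogre ← cell block A.  (cell block A: 2K 1O; cell block B: 4K 3O)
9. 2 knights and 1 ogre → cell block B.  (cell block A: 0K 0O; cell block B: 6K 4O)

Yes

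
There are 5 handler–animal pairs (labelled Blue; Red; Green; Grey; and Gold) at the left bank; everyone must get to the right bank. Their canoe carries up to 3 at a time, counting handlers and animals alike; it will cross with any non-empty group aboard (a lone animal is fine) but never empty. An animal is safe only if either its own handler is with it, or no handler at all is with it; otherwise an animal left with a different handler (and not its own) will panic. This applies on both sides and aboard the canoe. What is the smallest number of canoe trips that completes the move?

11

Counting alone: each trip to the right bank takes at most 3 across and each return brings at least 1 back, so after t trips out (and t−1 returns) at most 3t − (t−1) of the 10 are across; that first reaches 10 at t = 5, so at least 9 crossings are needed.
The safety rule pushes this higher. Following every safe sequence of crossings, the most of the 10 that can be at the right bank as the canoe arrives there on crossing 9 is 9 — never all 10.
So no plan with fewer than 11 crossings exists, and this one achieves 11:
1. animal Blue and handler Blue cross → the right bank.
2. handler Blue crosses ← the left bank.
3. animal Green, animal Grey, and animal Red cross → the right bank.
4. animal Blue crosses ← the left bank.
5. handler Green, handler Grey, and handler Red cross → the right bank.
6. animal Red and handler Red cross ← the left bank.
7. handler Blue, handler Gold, and handler Red cross → the right bank.
8. animal Green crosses ← the left bank.
9. animal Blue and animal Red cross → the right bank.
10. animal Blue crosses ← the left bank.
11. animal Blue, animal Gold, and animal Green cross → the right bank.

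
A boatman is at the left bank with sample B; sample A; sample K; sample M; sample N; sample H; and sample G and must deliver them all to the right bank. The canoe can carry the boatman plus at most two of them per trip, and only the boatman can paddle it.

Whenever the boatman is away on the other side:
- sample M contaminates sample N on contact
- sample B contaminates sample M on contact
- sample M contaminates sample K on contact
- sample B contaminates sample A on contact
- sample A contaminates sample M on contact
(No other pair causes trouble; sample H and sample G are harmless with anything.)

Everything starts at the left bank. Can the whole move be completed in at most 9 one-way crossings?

Counting alone: the boatman can take at most 2 across per trip to the right bank, so moving all 7 needs at least 4 loaded trips out, with a return between consecutive ones — at least 7 crossings.
The safety rule pushes this higher. Following every safe sequence of crossings, the most of the 7 that can be at the right bank as the canoe arrives there on crossings 7, 9 is 5, 6 respectively — never all 7.
So the move cannot be finished within 9 crossings. (The shortest complete plan takes 11:)
1. Boatman goes to the right bank with sample B and sample M.
2. Boatman goes back to the left bank with sample B.
3. Boatman goes to the right bank with sample B and sample K.
4. Boatman goes back to the left bank with sample M.
5. Boatman goes to the right bank with sample A and sample N.
6. Boatman goes back to the left bank with sample B.
7. Boatman goes to the right bank with sample B and sample H.
8. Boatman goes back to the left bank with sample B.
9. Boatman goes to the right bank with sample B and sample G.
10. Boatman goes back to the left bank with sample B.
11. Boatman goes to the right bank with sample B and sample M.

No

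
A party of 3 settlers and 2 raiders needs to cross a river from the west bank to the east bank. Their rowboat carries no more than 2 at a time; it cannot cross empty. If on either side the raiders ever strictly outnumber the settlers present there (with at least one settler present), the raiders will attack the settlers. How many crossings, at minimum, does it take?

7

Counting alone: each trip to the east bank takes at most 2 across and each return brings at least 1 back, so after t trips out (and t−1 returns) at most 2t − (t−1) of the 5 are across; that first reaches 5 at t = 4, so at least 7 crossings are needed.
The plan below uses exactly 7 crossings, so it is optimal:
1. 2 raiders → the east bank.  (the west bank: 3S 0R; the east bank: 0S 2R)
2. 1 raider ← the west bank.  (the west bank: 3S 1R; the east bank: 0S 1R)
3. 2 settlers → the east bank.  (the west bank: 1S 1R; the east bank: 2S 1R)
4. 1 settler ← the west bank.  (the west bank: 2S 1R; the east bank: 1S 1R)
5. 1 settler and 1 raider → the east bank.  (the west bank: 1S 0R; the east bank: 2S 2R)
6. 1 raider ← the west bank.  (the west bank: 1S 1R; the east bank: 2S 1R)
7. 1 settler and 1 raider → the east bank.  (the west bank: 0S 0R; the east bank: 3S 2R)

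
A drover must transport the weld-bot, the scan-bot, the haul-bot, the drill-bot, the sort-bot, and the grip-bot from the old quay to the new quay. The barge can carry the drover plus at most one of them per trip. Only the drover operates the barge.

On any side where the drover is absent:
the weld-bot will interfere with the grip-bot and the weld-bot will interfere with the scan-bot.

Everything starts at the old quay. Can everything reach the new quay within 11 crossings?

Counting alone: the drover can take at most 1 across per trip to the new quay, so moving all 6 needs at least 6 loaded trips out, with a return between consecutive ones — at least 11 crossings.
The safety rule pushes this higher. Following every safe sequence of crossings, the most of the 6 that can be at the new quay as the barge arrives there on crossing 11 is 5 — never all 6.
So the move cannot be finished within 11 crossings. (The shortest complete plan takes 13:)
1. Drover goes to the new quay with the weld-bot.  [the old quay: the drill-bot, the grip-bot, the haul-bot, the scan-bot, the sort-bot | the new quay: the weld-bot]
2. Drover goes back to the old quay alone.  [the old quay: the drill-bot, the grip-bot, the haul-bot, the scan-bot, the sort-bot | the new quay: the weld-bot]
3. Drover goes to the new quay with the scan-bot.  [the old quay: the drill-bot, the grip-bot, the haul-bot, the sort-bot | the new quay: the scan-bot, the weld-bot]
4. Drover goes back to the old quay with the weld-bot.  [the old quay: the drill-bot, the grip-bot, the haul-bot, the sort-bot, the weld-bot | the new quay: the scan-bot]
5. Drover goes to the new quay with the grip-bot.  [the old quay: the drill-bot, the haul-bot, the sort-bot, the weld-bot | the new quay: the grip-bot, the scan-bot]
6. Drover goes back to the old quay alone.  [the old quay: the drill-bot, the haul-bot, the sort-bot, the weld-bot | the new quay: the grip-bot, the scan-bot]
7. Drover goes to the new quay with the haul-bot.  [the old quay: the drill-bot, the sort-bot, the weld-bot | the new quay: the grip-bot, the haul-bot, the scan-bot]
8. Drover goes back to the old quay alone.  [the old quay: the drill-bot, the sort-bot, the weld-bot | the new quay: the grip-bot, the haul-bot, the scan-bot]
9. Drover goes to the new quay with the drill-bot.  [the old quay: the sort-bot, the weld-bot | the new quay: the drill-bot, the grip-bot, the haul-bot, the scan-bot]
10. Drover goes back to the old quay alone.  [the old quay: the sort-bot, the weld-bot | the new quay: the drill-bot, the grip-bot, the haul-bot, the scan-bot]
11. Drover goes to the new quay with the sort-bot.  [the old quay: the weld-bot | the new quay: the drill-bot, the grip-bot, the haul-bot, the scan-bot, the sort-bot]
12. Drover goes back to the old quay alone.  [the old quay: the weld-bot | the new quay: the drill-bot, the grip-bot, the haul-bot, the scan-bot, the sort-bot]
13. Drover goes to the new quay with the weld-bot.  [the old quay: — | the new quay: the drill-bot, the grip-bot, the haul-bot, the scan-bot, the sort-bot, the weld-bot]

No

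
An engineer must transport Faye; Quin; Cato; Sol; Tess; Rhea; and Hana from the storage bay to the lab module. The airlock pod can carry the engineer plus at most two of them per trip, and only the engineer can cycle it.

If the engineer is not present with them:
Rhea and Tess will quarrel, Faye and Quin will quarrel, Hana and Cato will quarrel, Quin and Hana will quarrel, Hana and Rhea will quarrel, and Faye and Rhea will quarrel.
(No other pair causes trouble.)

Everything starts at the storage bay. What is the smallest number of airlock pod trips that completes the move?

impossible

Whatever the first load, the items left behind include a forbidden pair without the engineer. No opening move is safe, so no plan exists.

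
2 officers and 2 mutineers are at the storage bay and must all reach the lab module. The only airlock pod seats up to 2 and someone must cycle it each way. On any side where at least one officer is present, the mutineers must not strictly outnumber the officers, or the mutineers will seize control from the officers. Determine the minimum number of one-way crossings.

Counting alone: each trip to the lab module takes at most 2 across and each return brings at least 1 back, so after t trips out (and t−1 returns) at most 2t − (t−1) of the 4 are across; that first reaches 4 at t = 3, so at least 5 crossings are needed.
The plan below uses exactly 5 crossings, so it is optimal:
1. 2 mutineers → the lab module.  (the storage bay: 2O 0M; the lab module: 0O 2M)
2. 1 mutineer ← the storage bay.  (the storage bay: 2O 1M; the lab module: 0O 1M)
3. 2 officers → the lab module.  (the storage bay: 0O 1M; the lab module: 2O 1M)
4. 1 mutineer ← the storage bay.  (the storage bay: 0O 2M; the lab module: 2O 0M)
5. 2 mutineers → the lab module.  (the storage bay: 0O 0M; the lab module: 2O 2M)

5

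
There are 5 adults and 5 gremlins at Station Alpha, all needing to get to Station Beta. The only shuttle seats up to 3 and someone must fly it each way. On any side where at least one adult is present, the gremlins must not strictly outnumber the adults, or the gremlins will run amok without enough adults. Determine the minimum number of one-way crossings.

11

Counting alone: each trip to Station Beta takes at most 3 across and each return brings at least 1 back, so after t trips out (and t−1 returns) at most 3t − (t−1) of the 10 are across; that first reaches 10 at t = 5, so at least 9 crossings are needed.
The safety rule pushes this higher. Following every safe sequence of crossings, the most of the 10 that can be at Station Beta as the shuttle arrives there on crossing 9 is 9 — never all 10.
So no plan with fewer than 11 crossings exists, and this one achieves 11:
1. 2 gremlins → Station Beta.  (Station Alpha: 5A 3G; Station Beta: 0A 2G)
2. 1 gremlin ← Station Alpha.  (Station Alpha: 5A 4G; Station Beta: 0A 1G)
3. 3 gremlins → Station Beta.  (Station Alpha: 5A 1G; Station Beta: 0A 4G)
4. 1 gremlin ← Station Alpha.  (Station Alpha: 5A 2G; Station Beta: 0A 3G)
5. 3 adults → Station Beta.  (Station Alpha: 2A 2G; Station Beta: 3A 3G)
6. 1 adult and 1 gremlin ← Station Alpha.  (Station Alpha: 3A 3G; Station Beta: 2A 2G)
7. 3 adults → Station Beta.  (Station Alpha: 0A 3G; Station Beta: 5A 2G)
8. 1 gremlin ← Station Alpha.  (Station Alpha: 0A 4G; Station Beta: 5A 1G)
9. 2 gremlins → Station Beta.  (Station Alpha: 0A 2G; Station Beta: 5A 3G)
10. 1 gremlin ← Station Alpha.  (Station Alpha: 0A 3G; Station Beta: 5A 2G)
11. 3 gremlins → Station Beta.  (Station Alpha: 0A 0G; Station Beta: 5A 5G)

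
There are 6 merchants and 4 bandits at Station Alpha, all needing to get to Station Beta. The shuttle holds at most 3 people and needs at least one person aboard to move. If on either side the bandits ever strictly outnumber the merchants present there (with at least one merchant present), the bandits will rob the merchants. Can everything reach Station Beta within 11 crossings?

Yes — this plan uses 9 crossings (≤ 11):
1. 2 bandits → Station Beta.  (Station Alpha: 6M 2B; Station Beta: 0M 2B)
2. 1 bandit ← Station Alpha.  (Station Alpha: 6M 3B; Station Beta: 0M 1B)
3. 3 bandits → Station Beta.  (Station Alpha: 6M 0B; Station Beta: 0M 4B)
4. 1 bandit ← Station Alpha.  (Station Alpha: 6M 1B; Station Beta: 0M 3B)
5. 3 merchants → Station Beta.  (Station Alpha: 3M 1B; Station Beta: 3M 3B)
6. 1 bandit ← Station Alpha.  (Station Alpha: 3M 2B; Station Beta: 3M 2B)
7. 1 merchant and 2 bandits → Station Beta.  (Station Alpha: 2M 0B; Station Beta: 4M 4B)
8. 1 bandit ← Station Alpha.  (Station Alpha: 2M 1B; Station Beta: 4M 3B)
9. 2 merchants and 1 bandit → Station Beta.  (Station Alpha: 0M 0B; Station Beta: 6M 4B)

Yes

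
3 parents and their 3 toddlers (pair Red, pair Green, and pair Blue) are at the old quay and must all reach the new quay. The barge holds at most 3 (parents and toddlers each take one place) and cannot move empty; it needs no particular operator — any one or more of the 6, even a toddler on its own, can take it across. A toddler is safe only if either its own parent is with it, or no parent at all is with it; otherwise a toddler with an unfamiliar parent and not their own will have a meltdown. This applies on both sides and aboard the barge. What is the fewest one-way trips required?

5

Counting alone: each trip to the new quay takes at most 3 across and each return brings at least 1 back, so after t trips out (and t−1 returns) at most 3t − (t−1) of the 6 are across; that first reaches 6 at t = 3, so at least 5 crossings are needed.
The plan below uses exactly 5 crossings, so it is optimal:
1. parent Red and toddler Red cross → the new quay.
2. parent Red crosses ← the old quay.
3. parent Blue, parent Green, and parent Red cross → the new quay.
4. toddler Red crosses ← the old quay.
5. toddler Blue, toddler Green, and toddler Red cross → the new quay.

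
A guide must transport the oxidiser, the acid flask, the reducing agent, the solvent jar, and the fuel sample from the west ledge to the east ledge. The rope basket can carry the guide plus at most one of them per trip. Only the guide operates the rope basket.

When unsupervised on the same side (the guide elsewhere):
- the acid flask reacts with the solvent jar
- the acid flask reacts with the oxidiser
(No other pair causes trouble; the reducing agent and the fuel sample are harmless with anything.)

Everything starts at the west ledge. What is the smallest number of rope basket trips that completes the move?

11

Counting alone: the guide can take at most 1 across per trip to the east ledge, so moving all 5 needs at least 5 loaded trips out, with a return between consecutive ones — at least 9 crossings.
The safety rule pushes this higher. Following every safe sequence of crossings, the most of the 5 that can be at the east ledge as the rope basket arrives there on crossing 9 is 4 — never all 5.
So no plan with fewer than 11 crossings exists, and this one achieves 11:
1. Guide goes to the east ledge with the acid flask.
2. Guide goes back to the west ledge alone.
3. Guide goes to the east ledge with the oxidiser.
4. Guide goes back to the west ledge with the acid flask.
5. Guide goes to the east ledge with the solvent jar.
6. Guide goes back to the west ledge alone.
7. Guide goes to the east ledge with the reducing agent.
8. Guide goes back to the west ledge alone.
9. Guide goes to the east ledge with the fuel sample.
10. Guide goes back to the west ledge alone.
11. Guide goes to the east ledge with the acid flask.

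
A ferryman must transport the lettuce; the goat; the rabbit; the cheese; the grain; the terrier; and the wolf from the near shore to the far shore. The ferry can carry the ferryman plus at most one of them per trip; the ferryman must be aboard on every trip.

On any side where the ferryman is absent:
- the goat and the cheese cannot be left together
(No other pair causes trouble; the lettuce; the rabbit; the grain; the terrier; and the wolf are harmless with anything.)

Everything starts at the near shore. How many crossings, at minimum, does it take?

13

Counting alone: the ferryman can take at most 1 across per trip to the far shore, so moving all 7 needs at least 7 loaded trips out, with a return between consecutive ones — at least 13 crossings.
The plan below uses exactly 13 crossings, so it is optimal:
1. Ferryman goes to the far shore with the goat.
2. Ferryman goes back to the near shore alone.
3. Ferryman goes to the far shore with the lettuce.
4. Ferryman goes back to the near shore alone.
5. Ferryman goes to the far shore with the rabbit.
6. Ferryman goes back to the near shore alone.
7. Ferryman goes to the far shore with the grain.
8. Ferryman goes back to the near shore alone.
9. Ferryman goes to the far shore with the terrier.
10. Ferryman goes back to the near shore alone.
11. Ferryman goes to the far shore with the wolf.
12. Ferryman goes back to the near shore alone.
13. Ferryman goes to the far shore with the cheese.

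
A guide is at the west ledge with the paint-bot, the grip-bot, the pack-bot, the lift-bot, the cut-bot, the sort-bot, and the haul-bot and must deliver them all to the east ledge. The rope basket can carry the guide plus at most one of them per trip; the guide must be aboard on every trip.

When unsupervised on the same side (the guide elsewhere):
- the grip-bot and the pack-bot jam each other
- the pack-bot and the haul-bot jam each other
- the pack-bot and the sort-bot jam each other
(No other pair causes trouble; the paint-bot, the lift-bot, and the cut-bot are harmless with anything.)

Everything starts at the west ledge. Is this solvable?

Following every safe sequence of crossings from the start, the most of the 7 that can be at the east ledge as the rope basket arrives there on crossings 1, 3, 5, 7, 9 is 1, 2, 3, 4, 5 respectively; the best ever achieved is 5 of 7.
From crossing 11 on, no configuration arises that was not already reachable earlier: only 72 distinct safe configurations (who is on which side, and where the rope basket is) can ever be reached, none of them has everyone across, and every continuation just revisits them. So no valid plan exists.

No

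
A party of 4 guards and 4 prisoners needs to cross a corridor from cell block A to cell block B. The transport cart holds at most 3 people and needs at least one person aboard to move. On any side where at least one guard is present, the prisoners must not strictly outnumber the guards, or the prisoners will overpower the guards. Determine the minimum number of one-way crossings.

9

Counting alone: each trip to cell block B takes at most 3 across and each return brings at least 1 back, so after t trips out (and t−1 returns) at most 3t − (t−1) of the 8 are across; that first reaches 8 at t = 4, so at least 7 crossings are needed.
The safety rule pushes this higher. Following every safe sequence of crossings, the most of the 8 that can be at cell block B as the transport cart arrives there on crossing 7 is 7 — never all 8.
So no plan with fewer than 9 crossings exists, and this one achieves 9:
1. 2 prisoners → cell block B.  (cell block A: 4G 2P; cell block B: 0G 2P)
2. 1 prisoner ← cell block A.  (cell block A: 4G 3P; cell block B: 0G 1P)
3. 3 prisoners → cell block B.  (cell block A: 4G 0P; cell block B: 0G 4P)
4. 1 prisoner ← cell block A.  (cell block A: 4G 1P; cell block B: 0G 3P)
5. 3 guards → cell block B.  (cell block A: 1G 1P; cell block B: 3G 3P)
6. 1 guard and 1 prisoner ← cell block A.  (cell block A: 2G 2P; cell block B: 2G 2P)
7. 2 guards → cell block B.  (cell block A: 0G 2P; cell block B: 4G 2P)
8. 1 prisoner ← cell block A.  (cell block A: 0G 3P; cell block B: 4G 1P)
9. 3 prisoners → cell block B.  (cell block A: 0G 0P; cell block B: 4G 4P)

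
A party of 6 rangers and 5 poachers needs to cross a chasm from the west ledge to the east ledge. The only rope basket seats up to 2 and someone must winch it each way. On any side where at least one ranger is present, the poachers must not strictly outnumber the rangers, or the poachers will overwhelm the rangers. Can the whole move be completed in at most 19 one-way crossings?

Yes — this plan uses 19 crossings (≤ 19):
1. 2 poachers → the east ledge.  (the west ledge: 6R 3P; the east ledge: 0R 2P)
2. 1 poacher ← the west ledge.  (the west ledge: 6R 4P; the east ledge: 0R 1P)
3. 2 poachers → the east ledge.  (the west ledge: 6R 2P; the east ledge: 0R 3P)
4. 1 poacher ← the west ledge.  (the west ledge: 6R 3P; the east ledge: 0R 2P)
5. 2 rangers → the east ledge.  (the west ledge: 4R 3P; the east ledge: 2R 2P)
6. 1 poacher ← the west ledge.  (the west ledge: 4R 4P; the east ledge: 2R 1P)
7. 1 ranger and 1 poacher → the east ledge.  (the west ledge: 3R 3P; the east ledge: 3R 2P)
8. 1 ranger ← the west ledge.  (the west ledge: 4R 3P; the east ledge: 2R 2P)
9. 1 ranger and 1 poacher → the east ledge.  (the west ledge: 3R 2P; the east ledge: 3R 3P)
10. 1 poacher ← the west ledge.  (the west ledge: 3R 3P; the east ledge: 3R 2P)
11. 1 ranger and 1 poacher → the east ledge.  (the west ledge: 2R 2P; the east ledge: 4R 3P)
12. 1 ranger ← the west ledge.  (the west ledge: 3R 2P; the east ledge: 3R 3P)
13. 1 ranger and 1 poacher → the east ledge.  (the west ledge: 2R 1P; the east ledge: 4R 4P)
14. 1 poacher ← the west ledge.  (the west ledge: 2R 2P; the east ledge: 4R 3P)
15. 1 ranger and 1 poacher → the east ledge.  (the west ledge: 1R 1P; the east ledge: 5R 4P)
16. 1 ranger ← the west ledge.  (the west ledge: 2R 1P; the east ledge: 4R 4P)
17. 1 ranger and 1 poacher → the east ledge.  (the west ledge: 1R 0P; the east ledge: 5R 5P)
18. 1 poacher ← the west ledge.  (the west ledge: 1R 1P; the east ledge: 5R 4P)
19. 1 ranger and 1 poacher → the east ledge.  (the west ledge: 0R 0P; the east ledge: 6R 5P)

Yes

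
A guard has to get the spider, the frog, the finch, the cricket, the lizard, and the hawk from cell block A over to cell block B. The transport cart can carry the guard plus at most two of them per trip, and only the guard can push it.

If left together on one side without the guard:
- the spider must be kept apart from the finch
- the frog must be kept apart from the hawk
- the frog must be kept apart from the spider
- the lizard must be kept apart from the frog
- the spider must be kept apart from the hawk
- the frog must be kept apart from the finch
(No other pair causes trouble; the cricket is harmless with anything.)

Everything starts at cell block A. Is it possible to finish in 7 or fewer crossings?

No

Counting alone: the guard can take at most 2 across per trip to cell block B, so moving all 6 needs at least 3 loaded trips out, with a return between consecutive ones — at least 5 crossings.
The safety rule pushes this higher. Following every safe sequence of crossings, the most of the 6 that can be at cell block B as the transport cart arrives there on crossings 5, 7 is 4, 5 respectively — never all 6.
So the move cannot be finished within 7 crossings. (The shortest complete plan takes 9:)
1. Guard goes to cell block B with the frog and the spider.  [cell block A: the cricket, the finch, the hawk, the lizard | cell block B: the frog, the spider]
2. Guard goes back to cell block A with the spider.  [cell block A: the cricket, the finch, the hawk, the lizard, the spider | cell block B: the frog]
3. Guard goes to cell block B with the cricket and the spider.  [cell block A: the finch, the hawk, the lizard | cell block B: the cricket, the frog, the spider]
4. Guard goes back to cell block A with the spider.  [cell block A: the finch, the hawk, the lizard, the spider | cell block B: the cricket, the frog]
5. Guard goes to cell block B with the lizard and the spider.  [cell block A: the finch, the hawk | cell block B: the cricket, the frog, the lizard, the spider]
6. Guard goes back to cell block A with the frog.  [cell block A: the finch, the frog, the hawk | cell block B: the cricket, the lizard, the spider]
7. Guard goes to cell block B with the finch and the hawk.  [cell block A: the frog | cell block B: the cricket, the finch, the hawk, the lizard, the spider]
8. Guard goes back to cell block A with the spider.  [cell block A: the frog, the spider | cell block B: the cricket, the finch, the hawk, the lizard]
9. Guard goes to cell block B with the frog and the spider.  [cell block A: — | cell block B: the cricket, the finch, the frog, the hawk, the lizard, the spider]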